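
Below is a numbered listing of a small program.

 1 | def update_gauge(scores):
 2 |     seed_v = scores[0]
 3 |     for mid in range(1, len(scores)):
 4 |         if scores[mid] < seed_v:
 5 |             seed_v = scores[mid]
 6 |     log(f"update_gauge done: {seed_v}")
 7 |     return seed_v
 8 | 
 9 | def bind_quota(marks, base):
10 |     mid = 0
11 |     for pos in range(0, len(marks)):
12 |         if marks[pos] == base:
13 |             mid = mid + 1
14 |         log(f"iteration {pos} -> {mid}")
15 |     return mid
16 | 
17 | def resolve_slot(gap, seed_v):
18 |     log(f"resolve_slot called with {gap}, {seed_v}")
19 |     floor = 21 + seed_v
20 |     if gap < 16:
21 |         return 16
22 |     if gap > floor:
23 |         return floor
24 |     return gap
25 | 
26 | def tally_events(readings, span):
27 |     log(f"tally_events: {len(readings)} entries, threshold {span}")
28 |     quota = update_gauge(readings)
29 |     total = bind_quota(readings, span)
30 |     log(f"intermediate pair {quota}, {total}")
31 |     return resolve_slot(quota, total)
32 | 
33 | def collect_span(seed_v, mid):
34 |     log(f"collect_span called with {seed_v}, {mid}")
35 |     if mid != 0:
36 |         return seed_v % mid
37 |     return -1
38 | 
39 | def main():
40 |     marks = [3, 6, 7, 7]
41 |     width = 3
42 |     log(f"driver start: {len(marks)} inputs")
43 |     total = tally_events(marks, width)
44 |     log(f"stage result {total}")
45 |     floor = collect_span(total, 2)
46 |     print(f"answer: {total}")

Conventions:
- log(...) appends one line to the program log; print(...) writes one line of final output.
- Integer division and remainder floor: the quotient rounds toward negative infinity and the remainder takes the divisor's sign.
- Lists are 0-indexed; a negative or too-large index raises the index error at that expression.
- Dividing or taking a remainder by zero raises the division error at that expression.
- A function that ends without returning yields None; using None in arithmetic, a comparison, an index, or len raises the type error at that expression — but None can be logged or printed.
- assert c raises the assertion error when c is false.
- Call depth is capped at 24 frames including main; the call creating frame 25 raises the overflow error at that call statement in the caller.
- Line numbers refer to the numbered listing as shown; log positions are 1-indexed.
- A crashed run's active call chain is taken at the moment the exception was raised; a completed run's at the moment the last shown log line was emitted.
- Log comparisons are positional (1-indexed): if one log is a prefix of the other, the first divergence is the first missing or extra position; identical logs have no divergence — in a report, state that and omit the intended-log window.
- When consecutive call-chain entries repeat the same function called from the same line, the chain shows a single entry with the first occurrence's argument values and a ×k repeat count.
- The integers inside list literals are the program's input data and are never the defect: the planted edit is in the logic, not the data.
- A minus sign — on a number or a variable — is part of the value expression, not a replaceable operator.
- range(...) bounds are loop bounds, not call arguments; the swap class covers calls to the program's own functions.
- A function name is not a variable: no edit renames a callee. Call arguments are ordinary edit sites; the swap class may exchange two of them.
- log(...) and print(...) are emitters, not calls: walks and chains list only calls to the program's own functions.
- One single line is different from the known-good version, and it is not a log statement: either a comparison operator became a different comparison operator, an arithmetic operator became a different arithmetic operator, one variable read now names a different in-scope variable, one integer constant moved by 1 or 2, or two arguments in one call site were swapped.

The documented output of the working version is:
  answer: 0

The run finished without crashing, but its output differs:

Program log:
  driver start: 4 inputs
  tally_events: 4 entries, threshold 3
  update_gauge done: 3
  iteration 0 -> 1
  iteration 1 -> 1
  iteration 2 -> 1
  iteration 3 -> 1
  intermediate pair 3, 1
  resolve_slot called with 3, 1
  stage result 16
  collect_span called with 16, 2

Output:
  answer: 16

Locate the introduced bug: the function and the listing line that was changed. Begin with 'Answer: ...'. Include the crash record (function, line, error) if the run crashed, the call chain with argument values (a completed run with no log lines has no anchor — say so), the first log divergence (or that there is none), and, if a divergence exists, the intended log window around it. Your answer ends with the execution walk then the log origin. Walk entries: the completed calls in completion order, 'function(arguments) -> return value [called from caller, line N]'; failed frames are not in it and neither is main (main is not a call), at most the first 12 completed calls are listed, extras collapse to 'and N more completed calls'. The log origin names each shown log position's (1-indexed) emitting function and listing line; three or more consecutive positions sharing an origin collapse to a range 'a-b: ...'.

Answer: the defect is in main at line 46.
Core observation: No log line changed; the fault shows up purely in the output.
Call chain: main -> collect_span(16, 2) (called at line 45).
First divergence: there is none — every log position agrees.
Execution walk:
  update_gauge([3, 6, 7, 7]) -> 3  [called from tally_events, line 28]
  bind_quota([3, 6, 7, 7], 3) -> 1  [called from tally_events, line 29]
  resolve_slot(3, 1) -> 16  [called from tally_events, line 31]
  tally_events([3, 6, 7, 7], 3) -> 16  [called from main, line 43]
  collect_span(16, 2) -> 0  [called from main, line 45]
Origin of each log line:
  1 — main, line 42
  2 — tally_events, line 27
  3 — update_gauge, line 6
  4-7 — bind_quota, line 14
  8 — tally_events, line 30
  9 — resolve_slot, line 18
  10 — main, line 44
  11 — collect_span, line 34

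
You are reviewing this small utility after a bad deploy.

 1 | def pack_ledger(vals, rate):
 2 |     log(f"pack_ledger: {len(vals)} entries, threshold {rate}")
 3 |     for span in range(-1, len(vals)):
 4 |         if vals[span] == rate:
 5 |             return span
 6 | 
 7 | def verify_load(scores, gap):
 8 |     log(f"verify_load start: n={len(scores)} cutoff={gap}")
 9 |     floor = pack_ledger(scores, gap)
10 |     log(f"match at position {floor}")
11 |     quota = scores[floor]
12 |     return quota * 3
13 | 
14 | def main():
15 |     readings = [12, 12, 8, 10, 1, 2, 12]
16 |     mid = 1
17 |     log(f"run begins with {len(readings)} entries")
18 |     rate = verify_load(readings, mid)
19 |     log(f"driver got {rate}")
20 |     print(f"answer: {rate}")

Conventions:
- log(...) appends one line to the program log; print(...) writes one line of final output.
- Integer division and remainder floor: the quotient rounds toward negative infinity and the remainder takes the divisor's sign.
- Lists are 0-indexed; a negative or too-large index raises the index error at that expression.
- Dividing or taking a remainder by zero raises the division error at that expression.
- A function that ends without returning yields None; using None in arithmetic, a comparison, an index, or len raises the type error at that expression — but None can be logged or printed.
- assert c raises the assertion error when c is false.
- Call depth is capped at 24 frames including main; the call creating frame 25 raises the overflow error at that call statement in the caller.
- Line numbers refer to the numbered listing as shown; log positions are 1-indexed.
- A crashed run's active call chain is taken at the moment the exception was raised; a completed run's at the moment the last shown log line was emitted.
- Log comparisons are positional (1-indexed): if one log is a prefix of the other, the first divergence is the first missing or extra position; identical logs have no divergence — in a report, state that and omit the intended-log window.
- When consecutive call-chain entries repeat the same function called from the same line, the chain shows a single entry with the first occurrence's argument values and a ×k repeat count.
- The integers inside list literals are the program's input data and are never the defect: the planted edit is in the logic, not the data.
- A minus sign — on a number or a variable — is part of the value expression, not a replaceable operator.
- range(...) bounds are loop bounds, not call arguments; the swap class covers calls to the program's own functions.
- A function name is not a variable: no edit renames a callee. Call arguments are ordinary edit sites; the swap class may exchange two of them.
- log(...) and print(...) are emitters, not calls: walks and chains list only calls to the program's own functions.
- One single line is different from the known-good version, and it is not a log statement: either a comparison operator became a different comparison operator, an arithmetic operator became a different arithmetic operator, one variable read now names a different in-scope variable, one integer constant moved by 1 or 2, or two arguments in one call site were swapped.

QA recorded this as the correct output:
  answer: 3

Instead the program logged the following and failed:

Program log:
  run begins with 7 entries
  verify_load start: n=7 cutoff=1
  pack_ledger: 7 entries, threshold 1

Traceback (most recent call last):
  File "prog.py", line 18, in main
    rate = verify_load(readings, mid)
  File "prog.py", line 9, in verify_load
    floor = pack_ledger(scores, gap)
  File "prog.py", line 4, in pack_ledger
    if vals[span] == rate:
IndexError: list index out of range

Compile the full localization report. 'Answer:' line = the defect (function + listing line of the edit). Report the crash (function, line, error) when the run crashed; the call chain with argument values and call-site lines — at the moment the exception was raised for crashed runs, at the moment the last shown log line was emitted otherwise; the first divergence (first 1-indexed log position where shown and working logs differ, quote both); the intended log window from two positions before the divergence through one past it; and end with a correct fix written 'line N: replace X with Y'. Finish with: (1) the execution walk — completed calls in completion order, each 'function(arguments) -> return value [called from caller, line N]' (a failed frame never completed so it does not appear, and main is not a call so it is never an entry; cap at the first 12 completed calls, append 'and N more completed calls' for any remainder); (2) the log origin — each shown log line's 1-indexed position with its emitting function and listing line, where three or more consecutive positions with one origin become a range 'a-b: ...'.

Answer: the defect is in pack_ledger at line 3.
Core observation: The faulty run's log stops after 3 lines; the working version's next line would be 'match at position 4'.
Crash: pack_ledger, line 4, IndexError.
Call chain: main -> verify_load([12, 12, 8, 10, 1, 2, 12], 1) (called at line 18) -> pack_ledger([12, 12, 8, 10, 1, 2, 12], 1) (called at line 9).
First divergence: position 4 — after 3 matching lines the faulty run goes silent; intended next line 'match at position 4'.
Intended log window:
  2: verify_load start: n=7 cutoff=1
  3: pack_ledger: 7 entries, threshold 1
  4: match at position 4
  5: driver got 3
Execution walk:
  (no call completed)
Log origin:
  1: from main, line 17
  2: from verify_load, line 8
  3: from pack_ledger, line 2
A correct fix: line 3: replace `-1` with `0`.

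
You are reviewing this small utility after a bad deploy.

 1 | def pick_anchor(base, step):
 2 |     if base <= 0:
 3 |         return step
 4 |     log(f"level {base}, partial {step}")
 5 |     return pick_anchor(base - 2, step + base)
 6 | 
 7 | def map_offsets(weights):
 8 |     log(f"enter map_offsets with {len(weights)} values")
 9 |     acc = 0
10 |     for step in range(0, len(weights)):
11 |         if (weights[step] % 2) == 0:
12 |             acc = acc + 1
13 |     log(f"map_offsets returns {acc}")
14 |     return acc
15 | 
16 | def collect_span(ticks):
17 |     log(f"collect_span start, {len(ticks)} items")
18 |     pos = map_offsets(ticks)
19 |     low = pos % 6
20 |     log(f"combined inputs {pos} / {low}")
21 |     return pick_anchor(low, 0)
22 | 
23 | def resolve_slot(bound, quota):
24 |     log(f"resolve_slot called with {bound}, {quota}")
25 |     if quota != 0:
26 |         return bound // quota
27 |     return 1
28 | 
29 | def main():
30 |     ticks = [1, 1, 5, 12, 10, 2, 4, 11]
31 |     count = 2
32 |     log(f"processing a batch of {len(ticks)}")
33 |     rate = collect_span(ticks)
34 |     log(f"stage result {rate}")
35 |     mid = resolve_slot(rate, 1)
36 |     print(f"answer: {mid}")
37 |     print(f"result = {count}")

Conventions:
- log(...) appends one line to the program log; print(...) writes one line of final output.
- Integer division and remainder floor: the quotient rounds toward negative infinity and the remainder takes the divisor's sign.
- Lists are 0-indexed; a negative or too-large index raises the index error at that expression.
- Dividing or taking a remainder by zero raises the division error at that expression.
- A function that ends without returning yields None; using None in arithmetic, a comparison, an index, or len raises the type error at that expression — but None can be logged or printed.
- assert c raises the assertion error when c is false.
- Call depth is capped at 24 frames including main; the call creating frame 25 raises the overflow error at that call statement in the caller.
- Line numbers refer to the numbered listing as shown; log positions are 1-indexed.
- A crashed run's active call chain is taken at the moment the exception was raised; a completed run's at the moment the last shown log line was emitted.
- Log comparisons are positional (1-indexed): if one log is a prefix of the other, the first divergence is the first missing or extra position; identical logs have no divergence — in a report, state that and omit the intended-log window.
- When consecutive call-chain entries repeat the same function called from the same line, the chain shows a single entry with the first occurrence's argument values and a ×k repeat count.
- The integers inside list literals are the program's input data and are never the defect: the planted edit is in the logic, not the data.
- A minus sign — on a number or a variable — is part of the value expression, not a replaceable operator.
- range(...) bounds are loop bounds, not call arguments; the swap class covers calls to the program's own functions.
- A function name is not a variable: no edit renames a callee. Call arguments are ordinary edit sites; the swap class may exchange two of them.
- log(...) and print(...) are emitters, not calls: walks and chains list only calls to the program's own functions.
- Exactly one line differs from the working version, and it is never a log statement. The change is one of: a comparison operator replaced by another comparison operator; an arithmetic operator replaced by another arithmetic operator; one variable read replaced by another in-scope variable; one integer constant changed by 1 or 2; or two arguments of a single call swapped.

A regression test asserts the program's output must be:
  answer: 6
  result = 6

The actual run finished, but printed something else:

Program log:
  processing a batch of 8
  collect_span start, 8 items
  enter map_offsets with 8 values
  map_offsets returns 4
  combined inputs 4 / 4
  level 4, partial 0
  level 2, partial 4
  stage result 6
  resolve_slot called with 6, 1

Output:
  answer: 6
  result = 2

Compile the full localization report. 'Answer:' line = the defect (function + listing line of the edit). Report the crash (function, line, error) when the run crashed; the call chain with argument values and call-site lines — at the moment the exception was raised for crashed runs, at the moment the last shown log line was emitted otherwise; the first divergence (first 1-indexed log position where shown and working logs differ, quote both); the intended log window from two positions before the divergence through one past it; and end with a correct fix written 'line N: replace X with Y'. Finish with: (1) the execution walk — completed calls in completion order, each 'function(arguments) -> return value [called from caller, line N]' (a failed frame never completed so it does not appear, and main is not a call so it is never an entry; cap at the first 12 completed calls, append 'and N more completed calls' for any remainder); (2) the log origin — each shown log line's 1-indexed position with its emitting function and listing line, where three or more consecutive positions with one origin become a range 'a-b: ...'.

Answer: the defect is in main at line 37.
The tell: The logs agree in full; only the final output differs.
Call chain: main -> resolve_slot(6, 1) (called at line 35).
First divergence: there is none — every log position agrees.
Execution walk:
  map_offsets([1, 1, 5, 12, 10, 2, 4, 11]) -> 4  [called from collect_span, line 18]
  pick_anchor(0, 6) -> 6  [called from pick_anchor, line 5]
  pick_anchor(2, 4) -> 6  [called from pick_anchor, line 5]
  pick_anchor(4, 0) -> 6  [called from collect_span, line 21]
  collect_span([1, 1, 5, 12, 10, 2, 4, 11]) -> 6  [called from main, line 33]
  resolve_slot(6, 1) -> 6  [called from main, line 35]
Origin of each log line:
  1: emitted by main (line 32)
  2: emitted by collect_span (line 17)
  3: emitted by map_offsets (line 8)
  4: emitted by map_offsets (line 13)
  5: emitted by collect_span (line 20)
  6: emitted by pick_anchor (line 4)
  7: emitted by pick_anchor (line 4)
  8: emitted by main (line 34)
  9: emitted by resolve_slot (line 24)
A correct fix: line 37: replace `count` with `rate`.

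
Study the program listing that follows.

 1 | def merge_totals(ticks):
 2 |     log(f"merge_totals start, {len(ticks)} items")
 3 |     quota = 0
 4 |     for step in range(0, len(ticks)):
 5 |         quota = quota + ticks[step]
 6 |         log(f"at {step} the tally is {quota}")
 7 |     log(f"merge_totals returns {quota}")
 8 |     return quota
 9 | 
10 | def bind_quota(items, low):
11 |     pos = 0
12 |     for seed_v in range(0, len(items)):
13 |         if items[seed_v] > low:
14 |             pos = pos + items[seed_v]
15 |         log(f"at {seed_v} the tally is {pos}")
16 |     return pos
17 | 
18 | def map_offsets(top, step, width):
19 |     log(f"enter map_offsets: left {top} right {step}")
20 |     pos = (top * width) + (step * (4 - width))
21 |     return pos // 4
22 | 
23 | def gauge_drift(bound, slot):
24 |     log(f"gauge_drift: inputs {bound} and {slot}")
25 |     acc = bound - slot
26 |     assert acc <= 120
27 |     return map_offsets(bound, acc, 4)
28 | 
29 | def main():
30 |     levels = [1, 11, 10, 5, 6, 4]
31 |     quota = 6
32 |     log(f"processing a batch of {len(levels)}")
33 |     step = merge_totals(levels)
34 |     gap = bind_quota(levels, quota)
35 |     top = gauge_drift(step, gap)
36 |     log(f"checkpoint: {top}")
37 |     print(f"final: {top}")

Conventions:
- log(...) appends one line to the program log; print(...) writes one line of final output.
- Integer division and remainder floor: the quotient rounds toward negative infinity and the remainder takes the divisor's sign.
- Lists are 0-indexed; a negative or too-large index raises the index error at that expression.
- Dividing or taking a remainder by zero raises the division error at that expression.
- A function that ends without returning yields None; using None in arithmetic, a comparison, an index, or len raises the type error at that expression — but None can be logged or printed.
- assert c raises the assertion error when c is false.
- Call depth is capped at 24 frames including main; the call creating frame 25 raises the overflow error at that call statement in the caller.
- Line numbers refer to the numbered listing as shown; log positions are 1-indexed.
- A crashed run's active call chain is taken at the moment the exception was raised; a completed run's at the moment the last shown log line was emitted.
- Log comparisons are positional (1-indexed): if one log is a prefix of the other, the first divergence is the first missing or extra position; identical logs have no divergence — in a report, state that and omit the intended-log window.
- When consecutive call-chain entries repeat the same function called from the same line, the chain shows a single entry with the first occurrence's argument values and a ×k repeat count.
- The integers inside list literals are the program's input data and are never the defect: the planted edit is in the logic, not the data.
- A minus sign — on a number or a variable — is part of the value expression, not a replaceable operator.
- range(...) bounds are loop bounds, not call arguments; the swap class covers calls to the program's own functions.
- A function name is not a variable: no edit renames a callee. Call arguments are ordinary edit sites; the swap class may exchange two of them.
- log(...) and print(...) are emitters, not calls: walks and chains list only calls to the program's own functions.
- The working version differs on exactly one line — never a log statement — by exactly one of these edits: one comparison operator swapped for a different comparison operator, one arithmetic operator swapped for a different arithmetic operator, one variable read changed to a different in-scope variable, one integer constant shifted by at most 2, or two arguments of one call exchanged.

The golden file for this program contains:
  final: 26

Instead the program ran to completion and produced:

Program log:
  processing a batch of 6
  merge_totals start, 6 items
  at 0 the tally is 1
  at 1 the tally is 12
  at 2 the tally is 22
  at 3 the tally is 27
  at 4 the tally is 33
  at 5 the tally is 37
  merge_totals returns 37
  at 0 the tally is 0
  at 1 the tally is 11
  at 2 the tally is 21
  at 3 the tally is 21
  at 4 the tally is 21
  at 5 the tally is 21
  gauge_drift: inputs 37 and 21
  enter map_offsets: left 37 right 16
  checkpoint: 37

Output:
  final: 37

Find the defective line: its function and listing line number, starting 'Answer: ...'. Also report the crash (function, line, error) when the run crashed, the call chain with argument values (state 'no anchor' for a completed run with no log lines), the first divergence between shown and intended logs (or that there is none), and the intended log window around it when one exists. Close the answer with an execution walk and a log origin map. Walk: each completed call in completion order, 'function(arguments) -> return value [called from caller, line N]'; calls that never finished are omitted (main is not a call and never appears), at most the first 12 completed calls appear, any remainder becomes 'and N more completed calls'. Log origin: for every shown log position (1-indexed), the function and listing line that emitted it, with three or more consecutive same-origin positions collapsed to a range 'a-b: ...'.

Answer: the defect is in gauge_drift at line 27.
The tell: At log position 18 the runs split — shown 'checkpoint: 37', but the working version logs 'checkpoint: 26'.
Call chain: main.
First divergence: position 18; shown 'checkpoint: 37' vs intended 'checkpoint: 26'.
Intended log window:
  16: gauge_drift: inputs 37 and 21
  17: enter map_offsets: left 37 right 16
  18: checkpoint: 26
Execution walk:
  merge_totals([1, 11, 10, 5, 6, 4]) -> 37  [called from main, line 33]
  bind_quota([1, 11, 10, 5, 6, 4], 6) -> 21  [called from main, line 34]
  map_offsets(37, 16, 4) -> 37  [called from gauge_drift, line 27]
  gauge_drift(37, 21) -> 37  [called from main, line 35]
Log origins:
  1: emitted by main (line 32)
  2: emitted by merge_totals (line 2)
  3-8: emitted by merge_totals (line 6)
  9: emitted by merge_totals (line 7)
  10-15: emitted by bind_quota (line 15)
  16: emitted by gauge_drift (line 24)
  17: emitted by map_offsets (line 19)
  18: emitted by main (line 36)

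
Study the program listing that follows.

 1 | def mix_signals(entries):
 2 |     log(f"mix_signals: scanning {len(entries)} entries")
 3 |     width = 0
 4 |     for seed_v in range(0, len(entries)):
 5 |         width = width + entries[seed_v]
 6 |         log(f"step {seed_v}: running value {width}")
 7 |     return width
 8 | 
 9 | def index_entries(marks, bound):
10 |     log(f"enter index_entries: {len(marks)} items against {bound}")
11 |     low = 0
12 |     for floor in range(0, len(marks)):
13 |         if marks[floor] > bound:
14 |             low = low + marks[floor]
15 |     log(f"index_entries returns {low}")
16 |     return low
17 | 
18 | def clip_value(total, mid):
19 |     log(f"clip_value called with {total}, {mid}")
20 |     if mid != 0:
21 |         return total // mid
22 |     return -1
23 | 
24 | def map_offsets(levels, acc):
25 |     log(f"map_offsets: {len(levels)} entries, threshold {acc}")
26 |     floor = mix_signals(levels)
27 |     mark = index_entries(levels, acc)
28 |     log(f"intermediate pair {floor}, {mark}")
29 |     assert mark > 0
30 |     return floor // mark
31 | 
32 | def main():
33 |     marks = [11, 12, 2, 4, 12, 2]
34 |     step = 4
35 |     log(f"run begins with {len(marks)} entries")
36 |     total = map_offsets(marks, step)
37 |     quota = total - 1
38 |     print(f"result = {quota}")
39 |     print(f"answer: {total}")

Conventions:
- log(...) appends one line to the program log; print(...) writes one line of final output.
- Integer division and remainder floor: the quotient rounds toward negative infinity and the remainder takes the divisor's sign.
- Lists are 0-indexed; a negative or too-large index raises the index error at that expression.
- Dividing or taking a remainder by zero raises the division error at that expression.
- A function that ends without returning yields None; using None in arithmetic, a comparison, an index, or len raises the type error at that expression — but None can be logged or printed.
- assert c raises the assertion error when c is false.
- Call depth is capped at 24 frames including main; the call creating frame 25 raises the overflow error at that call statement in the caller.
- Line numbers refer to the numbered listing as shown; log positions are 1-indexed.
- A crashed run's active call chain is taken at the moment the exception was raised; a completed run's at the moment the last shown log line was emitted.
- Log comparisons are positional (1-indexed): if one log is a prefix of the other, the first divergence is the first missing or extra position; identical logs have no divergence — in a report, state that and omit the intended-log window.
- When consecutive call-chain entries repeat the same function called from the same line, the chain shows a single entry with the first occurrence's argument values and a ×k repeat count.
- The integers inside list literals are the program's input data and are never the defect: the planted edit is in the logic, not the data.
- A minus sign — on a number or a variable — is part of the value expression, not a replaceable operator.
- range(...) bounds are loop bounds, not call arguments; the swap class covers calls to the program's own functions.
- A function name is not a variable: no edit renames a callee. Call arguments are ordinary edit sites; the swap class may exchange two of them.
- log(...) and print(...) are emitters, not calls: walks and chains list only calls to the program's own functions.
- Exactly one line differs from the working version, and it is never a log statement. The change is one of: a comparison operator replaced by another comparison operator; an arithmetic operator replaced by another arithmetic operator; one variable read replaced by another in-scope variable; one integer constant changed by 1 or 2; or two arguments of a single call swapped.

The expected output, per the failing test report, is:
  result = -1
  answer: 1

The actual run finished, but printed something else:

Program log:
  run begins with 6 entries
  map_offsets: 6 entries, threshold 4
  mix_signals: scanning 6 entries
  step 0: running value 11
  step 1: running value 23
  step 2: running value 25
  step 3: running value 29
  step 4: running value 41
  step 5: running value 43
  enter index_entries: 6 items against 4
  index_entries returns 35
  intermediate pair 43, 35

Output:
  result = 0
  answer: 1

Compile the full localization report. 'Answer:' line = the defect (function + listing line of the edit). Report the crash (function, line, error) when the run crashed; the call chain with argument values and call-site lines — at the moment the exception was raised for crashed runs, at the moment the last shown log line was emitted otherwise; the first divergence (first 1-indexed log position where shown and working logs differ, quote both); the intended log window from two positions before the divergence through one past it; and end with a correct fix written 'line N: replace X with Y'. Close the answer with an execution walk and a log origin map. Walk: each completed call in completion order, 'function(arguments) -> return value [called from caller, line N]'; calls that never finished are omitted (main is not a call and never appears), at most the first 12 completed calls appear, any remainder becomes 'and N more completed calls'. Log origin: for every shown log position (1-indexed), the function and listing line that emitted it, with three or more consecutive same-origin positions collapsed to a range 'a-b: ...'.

Answer: the defect is in main at line 37.
The tell: The two runs log identically and part ways only at the printed values.
Call chain: main -> map_offsets([11, 12, 2, 4, 12, 2], 4) (called at line 36).
First divergence: none; the two logs match at every position.
Execution walk:
  mix_signals([11, 12, 2, 4, 12, 2]) -> 43  [called from map_offsets, line 26]
  index_entries([11, 12, 2, 4, 12, 2], 4) -> 35  [called from map_offsets, line 27]
  map_offsets([11, 12, 2, 4, 12, 2], 4) -> 1  [called from main, line 36]
Log origin:
  1: emitted by main (line 35)
  2: emitted by map_offsets (line 25)
  3: emitted by mix_signals (line 2)
  4-9: emitted by mix_signals (line 6)
  10: emitted by index_entries (line 10)
  11: emitted by index_entries (line 15)
  12: emitted by map_offsets (line 28)
A correct fix: line 37: replace `1` with `2`.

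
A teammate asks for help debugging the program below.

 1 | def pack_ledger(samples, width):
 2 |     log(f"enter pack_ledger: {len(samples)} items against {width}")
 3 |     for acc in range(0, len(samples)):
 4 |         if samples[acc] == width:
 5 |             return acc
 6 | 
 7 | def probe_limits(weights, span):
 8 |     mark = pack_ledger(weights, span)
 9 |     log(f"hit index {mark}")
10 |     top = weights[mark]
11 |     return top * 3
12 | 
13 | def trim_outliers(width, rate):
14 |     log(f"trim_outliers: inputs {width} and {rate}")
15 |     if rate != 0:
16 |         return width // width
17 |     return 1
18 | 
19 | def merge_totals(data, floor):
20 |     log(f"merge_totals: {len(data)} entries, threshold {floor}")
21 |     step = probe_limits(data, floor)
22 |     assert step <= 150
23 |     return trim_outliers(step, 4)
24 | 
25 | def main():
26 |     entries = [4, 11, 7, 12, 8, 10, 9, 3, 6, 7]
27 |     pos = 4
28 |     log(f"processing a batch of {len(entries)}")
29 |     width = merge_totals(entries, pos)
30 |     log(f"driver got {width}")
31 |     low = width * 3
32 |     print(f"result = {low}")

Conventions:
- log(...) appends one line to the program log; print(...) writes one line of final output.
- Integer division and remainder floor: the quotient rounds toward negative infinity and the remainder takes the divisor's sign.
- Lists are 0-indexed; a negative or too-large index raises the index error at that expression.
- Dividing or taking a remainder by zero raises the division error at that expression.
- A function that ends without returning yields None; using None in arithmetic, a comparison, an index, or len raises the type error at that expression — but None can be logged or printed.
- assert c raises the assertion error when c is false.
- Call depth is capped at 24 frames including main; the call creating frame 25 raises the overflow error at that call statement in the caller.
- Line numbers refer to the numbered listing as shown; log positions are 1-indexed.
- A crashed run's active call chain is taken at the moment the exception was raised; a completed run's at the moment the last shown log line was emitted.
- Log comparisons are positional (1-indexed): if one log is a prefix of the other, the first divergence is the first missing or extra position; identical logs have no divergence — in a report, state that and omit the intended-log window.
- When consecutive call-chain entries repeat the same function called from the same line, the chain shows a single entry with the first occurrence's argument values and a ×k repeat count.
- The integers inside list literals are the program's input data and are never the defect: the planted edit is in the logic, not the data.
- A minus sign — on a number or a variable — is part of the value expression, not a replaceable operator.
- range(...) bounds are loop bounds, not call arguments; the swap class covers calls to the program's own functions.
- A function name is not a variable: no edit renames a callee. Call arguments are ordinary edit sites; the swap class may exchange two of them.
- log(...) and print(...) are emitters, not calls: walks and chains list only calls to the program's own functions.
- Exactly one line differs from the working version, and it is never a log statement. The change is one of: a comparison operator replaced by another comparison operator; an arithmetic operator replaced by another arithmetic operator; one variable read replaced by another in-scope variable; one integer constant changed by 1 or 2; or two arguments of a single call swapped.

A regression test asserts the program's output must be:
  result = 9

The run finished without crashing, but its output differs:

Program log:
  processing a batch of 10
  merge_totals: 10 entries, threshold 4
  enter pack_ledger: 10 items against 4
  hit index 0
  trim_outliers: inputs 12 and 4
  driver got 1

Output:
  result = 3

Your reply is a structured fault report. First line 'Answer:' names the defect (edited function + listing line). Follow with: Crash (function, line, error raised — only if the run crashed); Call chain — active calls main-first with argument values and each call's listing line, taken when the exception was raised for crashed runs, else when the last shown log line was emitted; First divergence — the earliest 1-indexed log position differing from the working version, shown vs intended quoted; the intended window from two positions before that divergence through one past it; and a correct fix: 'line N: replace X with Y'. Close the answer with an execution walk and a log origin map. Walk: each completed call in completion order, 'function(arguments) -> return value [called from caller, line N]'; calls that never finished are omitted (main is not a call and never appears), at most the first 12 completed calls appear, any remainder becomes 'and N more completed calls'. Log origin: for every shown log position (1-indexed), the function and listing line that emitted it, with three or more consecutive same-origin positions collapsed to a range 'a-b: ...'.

Answer: the defect is in trim_outliers at line 16.
Key fact: Everything matches until log position 6, which reads 'driver got 1' in place of 'driver got 3'.
Call chain: main.
First divergence: position 6; shown 'driver got 1' vs intended 'driver got 3'.
Intended log window:
  4: hit index 0
  5: trim_outliers: inputs 12 and 4
  6: driver got 3
Execution walk:
  pack_ledger([4, 11, 7, 12, 8, 10, 9, 3, 6, 7], 4) -> 0  [called from probe_limits, line 8]
  probe_limits([4, 11, 7, 12, 8, 10, 9, 3, 6, 7], 4) -> 12  [called from merge_totals, line 21]
  trim_outliers(12, 4) -> 1  [called from merge_totals, line 23]
  merge_totals([4, 11, 7, 12, 8, 10, 9, 3, 6, 7], 4) -> 1  [called from main, line 29]
Log origins:
  1: logged in main at line 28
  2: logged in merge_totals at line 20
  3: logged in pack_ledger at line 2
  4: logged in probe_limits at line 9
  5: logged in trim_outliers at line 14
  6: logged in main at line 30
A correct fix: line 16: replace `width // width` with `width // rate`.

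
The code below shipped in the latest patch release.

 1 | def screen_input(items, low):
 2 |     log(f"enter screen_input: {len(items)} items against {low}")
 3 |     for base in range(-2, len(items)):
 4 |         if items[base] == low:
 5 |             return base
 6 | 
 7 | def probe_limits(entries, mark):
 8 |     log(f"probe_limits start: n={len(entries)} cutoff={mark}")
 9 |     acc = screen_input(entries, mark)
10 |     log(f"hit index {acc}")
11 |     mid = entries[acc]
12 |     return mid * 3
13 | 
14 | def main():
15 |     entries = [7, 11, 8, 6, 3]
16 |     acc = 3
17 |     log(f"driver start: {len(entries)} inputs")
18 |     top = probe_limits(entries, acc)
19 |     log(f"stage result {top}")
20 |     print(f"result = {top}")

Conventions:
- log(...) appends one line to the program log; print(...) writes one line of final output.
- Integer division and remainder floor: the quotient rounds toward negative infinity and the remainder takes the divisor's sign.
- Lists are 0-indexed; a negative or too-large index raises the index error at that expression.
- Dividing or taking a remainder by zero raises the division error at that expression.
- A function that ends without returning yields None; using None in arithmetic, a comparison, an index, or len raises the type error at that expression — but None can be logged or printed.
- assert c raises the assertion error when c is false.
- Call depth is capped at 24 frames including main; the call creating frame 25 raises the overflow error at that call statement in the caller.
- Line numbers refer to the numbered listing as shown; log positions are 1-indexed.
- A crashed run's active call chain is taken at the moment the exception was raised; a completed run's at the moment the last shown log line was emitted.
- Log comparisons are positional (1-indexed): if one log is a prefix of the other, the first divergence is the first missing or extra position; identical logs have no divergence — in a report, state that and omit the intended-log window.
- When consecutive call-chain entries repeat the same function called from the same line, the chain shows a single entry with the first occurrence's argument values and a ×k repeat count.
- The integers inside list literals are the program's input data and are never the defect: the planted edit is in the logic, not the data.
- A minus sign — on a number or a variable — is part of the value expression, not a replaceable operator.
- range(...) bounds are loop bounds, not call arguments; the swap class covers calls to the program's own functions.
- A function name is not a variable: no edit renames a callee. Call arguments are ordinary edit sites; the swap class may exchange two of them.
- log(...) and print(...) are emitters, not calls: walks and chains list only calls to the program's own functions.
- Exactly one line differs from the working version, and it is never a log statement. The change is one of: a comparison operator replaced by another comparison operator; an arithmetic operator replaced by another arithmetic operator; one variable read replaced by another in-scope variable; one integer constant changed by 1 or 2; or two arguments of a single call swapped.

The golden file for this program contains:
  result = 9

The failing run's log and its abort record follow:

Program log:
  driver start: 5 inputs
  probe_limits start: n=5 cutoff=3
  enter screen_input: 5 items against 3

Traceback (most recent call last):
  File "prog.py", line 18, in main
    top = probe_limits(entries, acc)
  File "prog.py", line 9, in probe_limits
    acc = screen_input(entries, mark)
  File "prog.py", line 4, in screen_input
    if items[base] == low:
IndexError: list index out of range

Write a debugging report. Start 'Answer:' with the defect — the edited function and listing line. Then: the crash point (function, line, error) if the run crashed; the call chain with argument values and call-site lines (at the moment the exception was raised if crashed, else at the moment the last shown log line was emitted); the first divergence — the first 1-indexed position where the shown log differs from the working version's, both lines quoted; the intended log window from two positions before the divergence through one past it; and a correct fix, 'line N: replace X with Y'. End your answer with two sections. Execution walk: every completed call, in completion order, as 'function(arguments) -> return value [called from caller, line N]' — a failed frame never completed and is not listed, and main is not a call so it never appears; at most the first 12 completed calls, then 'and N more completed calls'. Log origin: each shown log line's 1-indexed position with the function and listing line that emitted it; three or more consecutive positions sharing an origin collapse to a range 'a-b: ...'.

Answer: the defect is in screen_input at line 3.
Key fact: A complete run would log 'hit index 4' next, but this one stopped at 3 lines.
Crash: screen_input, line 4, IndexError.
Call chain: main -> probe_limits([7, 11, 8, 6, 3], 3) (called at line 18) -> screen_input([7, 11, 8, 6, 3], 3) (called at line 9).
First divergence: position 4 — the faulty run's log ends after 3 lines; the working version continues with 'hit index 4'.
Intended log window:
  2: probe_limits start: n=5 cutoff=3
  3: enter screen_input: 5 items against 3
  4: hit index 4
  5: stage result 9
Execution walk:
  (no call completed)
Log line origins:
  1: emitted by main (line 17)
  2: emitted by probe_limits (line 8)
  3: emitted by screen_input (line 2)
A correct fix: line 3: replace `-2` with `0`.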